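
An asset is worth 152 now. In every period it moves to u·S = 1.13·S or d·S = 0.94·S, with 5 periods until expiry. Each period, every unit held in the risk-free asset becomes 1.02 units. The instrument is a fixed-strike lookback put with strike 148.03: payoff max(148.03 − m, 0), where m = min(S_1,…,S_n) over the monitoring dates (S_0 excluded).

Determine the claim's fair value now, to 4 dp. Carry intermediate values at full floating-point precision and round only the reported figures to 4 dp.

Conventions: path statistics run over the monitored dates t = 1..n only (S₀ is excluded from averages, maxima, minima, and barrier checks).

No-arbitrage gives p* = (R−d)/(u−d) = 0.4211: enumerate every path, weight its payoff by its p*-probability, and discount by R^5.
Enumerate all 2^5 = 32 price paths (U = up ×1.13, D = down ×0.94); each path with k up-moves has probability p*^k·(1−p*)^(5−k).
DDDDD: m=111.5534, payoff=36.4766, prob=0.065042
UDDDD: m=134.1014, payoff=13.9286, prob=0.047303
DUDDD: m=134.1014, payoff=13.9286, prob=0.047303
UUDDD: m=161.2071, payoff=0.0000, prob=0.034403
DDUDD: m=134.1014, payoff=13.9286, prob=0.047303
UDUDD: m=161.2071, payoff=0.0000, prob=0.034403
DUUDD: m=142.8800, payoff=5.1500, prob=0.034403
UUUDD: m=171.7600, payoff=0.0000, prob=0.025020
DDDUD: m=126.2488, payoff=21.7812, prob=0.047303
UDDUD: m=151.7671, payoff=0.0000, prob=0.034403
DUDUD: m=142.8800, payoff=5.1500, prob=0.034403
UUDUD: m=171.7600, payoff=0.0000, prob=0.025020
DDUUD: m=134.3072, payoff=13.7228, prob=0.034403
UDUUD: m=161.4544, payoff=0.0000, prob=0.025020
DUUUD: m=142.8800, payoff=5.1500, prob=0.025020
UUUUD: m=171.7600, payoff=0.0000, prob=0.018196
DDDDU: m=118.6738, payoff=29.3562, prob=0.047303
UDDDU: m=142.6611, payoff=5.3689, prob=0.034403
DUDDU: m=142.6611, payoff=5.3689, prob=0.034403
UUDDU: m=171.4969, payoff=0.0000, prob=0.025020
DDUDU: m=134.3072, payoff=13.7228, prob=0.034403
UDUDU: m=161.4544, payoff=0.0000, prob=0.025020
DUUDU: m=142.8800, payoff=5.1500, prob=0.025020
UUUDU: m=171.7600, payoff=0.0000, prob=0.018196
DDDUU: m=126.2488, payoff=21.7812, prob=0.034403
UDDUU: m=151.7671, payoff=0.0000, prob=0.025020
DUDUU: m=142.8800, payoff=5.1500, prob=0.025020
UUDUU: m=171.7600, payoff=0.0000, prob=0.018196
DDUUU: m=134.3072, payoff=13.7228, prob=0.025020
UDUUU: m=161.4544, payoff=0.0000, prob=0.018196
DUUUU: m=142.8800, payoff=5.1500, prob=0.018196
UUUUU: m=171.7600, payoff=0.0000, prob=0.013234
Price = Σ prob·payoff / R^5 = 10.008993 / 1.104081 = 9.0655

price = 9.0655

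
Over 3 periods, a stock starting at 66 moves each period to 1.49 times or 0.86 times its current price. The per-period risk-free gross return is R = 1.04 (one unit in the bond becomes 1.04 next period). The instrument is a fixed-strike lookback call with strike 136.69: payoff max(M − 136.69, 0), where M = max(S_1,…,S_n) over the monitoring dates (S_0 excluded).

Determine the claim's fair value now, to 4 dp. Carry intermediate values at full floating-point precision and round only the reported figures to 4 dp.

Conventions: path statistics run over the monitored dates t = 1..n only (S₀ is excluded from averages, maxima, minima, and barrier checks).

price = 2.2026

With p* = (R−d)/(u−d) = 0.2857, sum probability × payoff across the paths and divide by R^3.
Enumerate all 2^3 = 8 price paths (U = up ×1.49, D = down ×0.86); each path with k up-moves has probability p*^k·(1−p*)^(3−k).
DDD: M=56.7600, payoff=0.0000, prob=0.364431
UDD: M=98.3400, payoff=0.0000, prob=0.145773
DUD: M=84.5724, payoff=0.0000, prob=0.145773
UUD: M=146.5266, payoff=9.8366, prob=0.058309
DDU: M=72.7323, payoff=0.0000, prob=0.145773
UDU: M=126.0129, payoff=0.0000, prob=0.058309
DUU: M=126.0129, payoff=0.0000, prob=0.058309
UUU: M=218.3246, payoff=81.6346, prob=0.023324
Price = Σ prob·payoff / R^3 = 2.477577 / 1.124864 = 2.2026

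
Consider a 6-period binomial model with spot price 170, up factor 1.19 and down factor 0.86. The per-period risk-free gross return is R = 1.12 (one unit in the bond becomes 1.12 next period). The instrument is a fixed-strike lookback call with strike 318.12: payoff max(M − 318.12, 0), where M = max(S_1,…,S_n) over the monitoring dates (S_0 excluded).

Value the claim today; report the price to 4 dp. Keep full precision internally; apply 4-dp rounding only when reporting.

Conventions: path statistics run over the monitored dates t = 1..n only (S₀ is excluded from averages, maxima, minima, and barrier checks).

price = 28.0275

Under the martingale measure an up-move has probability p* = 0.7879; value the claim as the probability-weighted average of per-path payoffs, discounted 6 periods at R = 1.12.
Enumerate all 2^6 = 64 price paths (U = up ×1.19, D = down ×0.86); each path with k up-moves has probability p*^k·(1−p*)^(6−k).
DDDDDD: M=146.2000, payoff=0.0000, prob=0.000091
UDDDDD: M=202.3000, payoff=0.0000, prob=0.000338
DUDDDD: M=173.9780, payoff=0.0000, prob=0.000338
UUDDDD: M=240.7370, payoff=0.0000, prob=0.001257
DDUDDD: M=149.6211, payoff=0.0000, prob=0.000338
UDUDDD: M=207.0338, payoff=0.0000, prob=0.001257
DUUDDD: M=207.0338, payoff=0.0000, prob=0.001257
UUUDDD: M=286.4770, payoff=0.0000, prob=0.004668
DDDUDD: M=146.2000, payoff=0.0000, prob=0.000338
UDDUDD: M=202.3000, payoff=0.0000, prob=0.001257
DUDUDD: M=178.0491, payoff=0.0000, prob=0.001257
UUDUDD: M=246.3702, payoff=0.0000, prob=0.004668
DDUUDD: M=178.0491, payoff=0.0000, prob=0.001257
UDUUDD: M=246.3702, payoff=0.0000, prob=0.004668
DUUUDD: M=246.3702, payoff=0.0000, prob=0.004668
UUUUDD: M=340.9077, payoff=22.7877, prob=0.017338
DDDDUD: M=146.2000, payoff=0.0000, prob=0.000338
UDDDUD: M=202.3000, payoff=0.0000, prob=0.001257
DUDDUD: M=173.9780, payoff=0.0000, prob=0.001257
UUDDUD: M=240.7370, payoff=0.0000, prob=0.004668
DDUDUD: M=153.1222, payoff=0.0000, prob=0.001257
UDUDUD: M=211.8784, payoff=0.0000, prob=0.004668
DUUDUD: M=211.8784, payoff=0.0000, prob=0.004668
UUUDUD: M=293.1806, payoff=0.0000, prob=0.017338
DDDUUD: M=153.1222, payoff=0.0000, prob=0.001257
UDDUUD: M=211.8784, payoff=0.0000, prob=0.004668
DUDUUD: M=211.8784, payoff=0.0000, prob=0.004668
UUDUUD: M=293.1806, payoff=0.0000, prob=0.017338
DDUUUD: M=211.8784, payoff=0.0000, prob=0.004668
UDUUUD: M=293.1806, payoff=0.0000, prob=0.017338
DUUUUD: M=293.1806, payoff=0.0000, prob=0.017338
UUUUUD: M=405.6801, payoff=87.5601, prob=0.064399
DDDDDU: M=146.2000, payoff=0.0000, prob=0.000338
UDDDDU: M=202.3000, payoff=0.0000, prob=0.001257
DUDDDU: M=173.9780, payoff=0.0000, prob=0.001257
UUDDDU: M=240.7370, payoff=0.0000, prob=0.004668
DDUDDU: M=149.6211, payoff=0.0000, prob=0.001257
UDUDDU: M=207.0338, payoff=0.0000, prob=0.004668
DUUDDU: M=207.0338, payoff=0.0000, prob=0.004668
UUUDDU: M=286.4770, payoff=0.0000, prob=0.017338
DDDUDU: M=146.2000, payoff=0.0000, prob=0.001257
UDDUDU: M=202.3000, payoff=0.0000, prob=0.004668
DUDUDU: M=182.2154, payoff=0.0000, prob=0.004668
UUDUDU: M=252.1353, payoff=0.0000, prob=0.017338
DDUUDU: M=182.2154, payoff=0.0000, prob=0.004668
UDUUDU: M=252.1353, payoff=0.0000, prob=0.017338
DUUUDU: M=252.1353, payoff=0.0000, prob=0.017338
UUUUDU: M=348.8849, payoff=30.7649, prob=0.064399
DDDDUU: M=146.2000, payoff=0.0000, prob=0.001257
UDDDUU: M=202.3000, payoff=0.0000, prob=0.004668
DUDDUU: M=182.2154, payoff=0.0000, prob=0.004668
UUDDUU: M=252.1353, payoff=0.0000, prob=0.017338
DDUDUU: M=182.2154, payoff=0.0000, prob=0.004668
UDUDUU: M=252.1353, payoff=0.0000, prob=0.017338
DUUDUU: M=252.1353, payoff=0.0000, prob=0.017338
UUUDUU: M=348.8849, payoff=30.7649, prob=0.064399
DDDUUU: M=182.2154, payoff=0.0000, prob=0.004668
UDDUUU: M=252.1353, payoff=0.0000, prob=0.017338
DUDUUU: M=252.1353, payoff=0.0000, prob=0.017338
UUDUUU: M=348.8849, payoff=30.7649, prob=0.064399
DDUUUU: M=252.1353, payoff=0.0000, prob=0.017338
UDUUUU: M=348.8849, payoff=30.7649, prob=0.064399
DUUUUU: M=348.8849, payoff=30.7649, prob=0.064399
UUUUUU: M=482.7593, payoff=164.6393, prob=0.239197
Price = Σ prob·payoff / R^6 = 55.321404 / 1.973823 = 28.0275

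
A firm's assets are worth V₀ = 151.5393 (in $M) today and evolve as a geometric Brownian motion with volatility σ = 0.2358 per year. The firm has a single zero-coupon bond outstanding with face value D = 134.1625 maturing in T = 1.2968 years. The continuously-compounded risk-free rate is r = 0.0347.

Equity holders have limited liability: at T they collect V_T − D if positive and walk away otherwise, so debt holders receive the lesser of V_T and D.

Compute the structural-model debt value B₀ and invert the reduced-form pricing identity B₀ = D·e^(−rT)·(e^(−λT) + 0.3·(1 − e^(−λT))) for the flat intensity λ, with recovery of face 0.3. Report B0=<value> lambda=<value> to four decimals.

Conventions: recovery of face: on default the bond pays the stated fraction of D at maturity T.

B0=122.1889 lambda=0.0540

Equity is a call on the firm's assets struck at D = 134.1625:
d₁ = [ln(V₀/D) + (r + σ²/2)T] / (σ√T)
   = [ln(151.5393/134.1625) + (0.0347 + 0.5·0.2358²)·1.2968] / (0.2358·√1.2968)
   = [0.121793 + 0.081051] / 0.268522 = 0.755410
d₂ = d₁ − σ√T = 0.755410 − 0.268522 = 0.486887
N(d₁) = 0.774998,  N(d₂) = 0.686831,  e^(−rT) = 0.955998
E₀ = V₀·N(d₁) − D·e^(−rT)·N(d₂)
   = 151.5393·0.774998 − 134.1625·0.955998·0.686831 = 29.350365
B₀ = V₀ − E₀ = 151.5393 − 29.350365 = 122.188935
e^(−λT) = (B₀·e^(rT)/D − 0.3)/(1 − 0.3) = (122.1889·1.046027/134.1625 − 0.3)/0.7 = 0.93238861
λ = −ln(0.93238861)/1.2968 = 0.053983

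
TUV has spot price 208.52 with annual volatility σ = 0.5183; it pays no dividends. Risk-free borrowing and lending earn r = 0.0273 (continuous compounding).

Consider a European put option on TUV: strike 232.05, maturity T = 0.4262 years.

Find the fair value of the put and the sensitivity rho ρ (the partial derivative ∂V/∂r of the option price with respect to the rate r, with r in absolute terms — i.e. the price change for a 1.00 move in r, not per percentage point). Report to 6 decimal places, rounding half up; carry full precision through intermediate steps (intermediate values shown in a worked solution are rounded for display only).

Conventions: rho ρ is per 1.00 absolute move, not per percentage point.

σ√T = 0.5183·√0.4262 = 0.338367
d₁ = (ln(S/K) + (r+σ²/2)T) / (σ√T) = (ln(208.52/232.05) + (0.0273+0.5183²/2)·0.4262) / 0.338367 = (-0.106918 + 0.068881) / 0.338367 = -0.112412
d₂ = d₁ − σ√T = -0.112412 − 0.338367 = -0.450779
e^{−rT} = 0.988432
N(−d₁) = 0.544752,  N(−d₂) = 0.673926
Put price V = K·e^{−rT}·N(−d₂) − S·N(−d₁) = 154.575409 − 113.591621 = 40.983788
ρ = −K·T·e^{−rT}·N(−d₂) = -65.880039

price = 40.983788
ρ = -65.880039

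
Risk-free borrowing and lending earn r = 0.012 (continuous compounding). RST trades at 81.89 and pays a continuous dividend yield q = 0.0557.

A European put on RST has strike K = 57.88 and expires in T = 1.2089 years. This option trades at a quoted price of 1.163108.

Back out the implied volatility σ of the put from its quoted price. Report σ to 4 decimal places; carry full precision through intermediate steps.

At σ = 0.2405 the Black–Scholes value reproduces the quote:
σ√T = 0.2405·√1.2089 = 0.264430
d₁ = (ln(S/K) + (r−q+σ²/2)T) / (σ√T) = (ln(81.89/57.88) + (0.012−0.0557+0.2405²/2)·1.2089) / 0.264430 = (0.347005 − 0.017867) / 0.264430 = 1.244707
d₂ = d₁ − σ√T = 1.244707 − 0.264430 = 0.980278
e^{−rT} = 0.985598
e^{−qT} = 0.934881
N(−d₁) = 0.106620,  N(−d₂) = 0.163475
V = K·e^{−rT}·N(−d₂) − S·e^{−qT}·N(−d₁) = 9.325637 − 8.162529 = 1.163108 (the observed quote) — the price is monotone increasing in volatility, hence this σ is the only solution

sigma = 0.2405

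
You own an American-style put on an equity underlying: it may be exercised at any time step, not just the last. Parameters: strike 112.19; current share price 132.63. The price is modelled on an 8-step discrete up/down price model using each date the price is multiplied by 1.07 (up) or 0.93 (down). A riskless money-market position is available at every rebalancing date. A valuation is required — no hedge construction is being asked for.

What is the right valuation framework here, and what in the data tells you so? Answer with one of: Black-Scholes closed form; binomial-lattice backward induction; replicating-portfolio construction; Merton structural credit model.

Key observation: the put (strike 112.19 on spot 132.63) is American-style on a 8-step discrete price model, so the early-exercise decision at every node requires stepwise backward valuation — a closed form cannot price the exercise right.

framework: binomial-lattice backward induction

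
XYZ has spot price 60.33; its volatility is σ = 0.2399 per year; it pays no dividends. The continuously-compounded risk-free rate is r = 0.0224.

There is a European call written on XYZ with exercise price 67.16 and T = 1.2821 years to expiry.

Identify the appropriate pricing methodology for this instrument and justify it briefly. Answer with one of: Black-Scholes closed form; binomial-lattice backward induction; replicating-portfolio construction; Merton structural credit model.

framework: Black-Scholes closed form

Key observation: everything needed for the exact continuous-time valuation of the European call on XYZ (strike 67.16) is given, and no feature rules the closed form out.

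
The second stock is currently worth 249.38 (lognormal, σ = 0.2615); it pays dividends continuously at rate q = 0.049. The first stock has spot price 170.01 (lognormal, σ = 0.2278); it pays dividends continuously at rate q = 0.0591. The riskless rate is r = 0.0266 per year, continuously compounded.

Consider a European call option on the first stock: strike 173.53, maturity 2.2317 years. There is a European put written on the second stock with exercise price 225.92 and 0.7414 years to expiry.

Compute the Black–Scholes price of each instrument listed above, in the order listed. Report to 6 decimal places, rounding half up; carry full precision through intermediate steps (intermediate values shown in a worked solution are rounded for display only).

[the first stock call K=173.53]
σ√T = 0.2278·√2.2317 = 0.340308
d₁ = (ln(S/K) + (r−q+σ²/2)T) / (σ√T) = (ln(170.01/173.53) + (0.0266−0.0591+0.2278²/2)·2.2317) / 0.340308 = (-0.020493 − 0.014626) / 0.340308 = -0.103197
d₂ = d₁ − σ√T = -0.103197 − 0.340308 = -0.443505
e^{−rT} = 0.942364
e^{−qT} = 0.876434
N(d₁) = 0.458903,  N(d₂) = 0.328700
price = S·e^{−qT}·N(d₁) − K·e^{−rT}·N(d₂) = 68.377765 − 53.751859 = 14.625906
[the second stock put K=225.92]
σ√T = 0.2615·√0.7414 = 0.225163
d₁ = (ln(S/K) + (r−q+σ²/2)T) / (σ√T) = (ln(249.38/225.92) + (0.0266−0.049+0.2615²/2)·0.7414) / 0.225163 = (0.098797 + 0.008742) / 0.225163 = 0.477603
d₂ = d₁ − σ√T = 0.477603 − 0.225163 = 0.252440
e^{−rT} = 0.980472
e^{−qT} = 0.964323
N(−d₁) = 0.316466,  N(−d₂) = 0.400351
price = K·e^{−rT}·N(−d₂) − S·e^{−qT}·N(−d₁) = 88.680945 − 76.104753 = 12.576193

price(the first stock call K=173.53) = 14.625906
price(the second stock put K=225.92) = 12.576193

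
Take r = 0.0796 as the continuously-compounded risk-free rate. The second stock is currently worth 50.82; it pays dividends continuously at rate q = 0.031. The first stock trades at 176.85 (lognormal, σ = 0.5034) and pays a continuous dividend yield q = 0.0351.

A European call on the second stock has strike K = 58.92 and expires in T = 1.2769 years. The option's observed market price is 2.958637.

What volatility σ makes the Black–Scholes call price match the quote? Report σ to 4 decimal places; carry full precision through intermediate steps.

At σ = 0.2108 the Black–Scholes value reproduces the quote:
σ√T = 0.2108·√1.2769 = 0.238204
d₁ = (ln(S/K) + (r−q+σ²/2)T) / (σ√T) = (ln(50.82/58.92) + (0.0796−0.031+0.2108²/2)·1.2769) / 0.238204 = (-0.147891 + 0.090428) / 0.238204 = -0.241233
d₂ = d₁ − σ√T = -0.241233 − 0.238204 = -0.479437
e^{−rT} = 0.903354
e^{−qT} = 0.961189
N(d₁) = 0.404687,  N(d₂) = 0.315814
V = S·e^{−qT}·N(d₁) − K·e^{−rT}·N(d₂) = 19.768015 − 16.809379 = 2.958637 (the quoted price), and the Black–Scholes price is strictly increasing in σ, so σ is unique

sigma = 0.2108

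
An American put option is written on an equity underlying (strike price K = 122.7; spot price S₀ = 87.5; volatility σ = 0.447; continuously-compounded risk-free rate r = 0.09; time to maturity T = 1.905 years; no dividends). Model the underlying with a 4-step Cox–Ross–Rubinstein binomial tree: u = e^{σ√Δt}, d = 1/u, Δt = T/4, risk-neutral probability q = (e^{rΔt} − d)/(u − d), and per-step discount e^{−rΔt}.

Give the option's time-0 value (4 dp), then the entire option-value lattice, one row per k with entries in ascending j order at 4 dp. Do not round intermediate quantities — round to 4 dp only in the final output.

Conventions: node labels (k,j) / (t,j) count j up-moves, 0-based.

price = 38.5706
tree:
38.5706
58.4257 21.6046
75.4864 36.4346 8.2931
88.0186 58.4257 17.0856 0.0000
97.2243 75.4864 35.2000 0.0000 0.0000

params: Δt=0.47625 u=1.36135 d=0.73456 q=0.49336 e^(-rΔt)=0.95804
t_4 payoffs: 97.2243 75.4864 35.2000 0.0000 0.0000
k=3: node(3,0) S=34.6814 payoff=88.0186 vs cont=82.8705 → 88.0186 [stop]  node(3,1) S=64.2743 payoff=58.4257 vs cont=53.2776 → 58.4257 [stop]  node(3,2) S=119.1183 payoff=3.5817 vs cont=17.0856 → 17.0856 [wait]  node(3,3) S=220.7596 payoff=0.0000 vs cont=0.0000 → 0.0000 [wait]
k=2: node(2,0) S=47.2136 payoff=75.4864 vs cont=70.3383 → 75.4864 [stop]  node(2,1) S=87.5000 payoff=35.2000 vs cont=36.4346 → 36.4346 [wait]  node(2,2) S=162.1620 payoff=0.0000 vs cont=8.2931 → 8.2931 [wait]
k=1: node(1,0) S=64.2743 payoff=58.4257 vs cont=53.8611 → 58.4257 [stop]  node(1,1) S=119.1183 payoff=3.5817 vs cont=21.6046 → 21.6046 [wait]
k=0: node(0,0) S=87.5000 payoff=35.2000 vs cont=38.5706 → 38.5706 [wait]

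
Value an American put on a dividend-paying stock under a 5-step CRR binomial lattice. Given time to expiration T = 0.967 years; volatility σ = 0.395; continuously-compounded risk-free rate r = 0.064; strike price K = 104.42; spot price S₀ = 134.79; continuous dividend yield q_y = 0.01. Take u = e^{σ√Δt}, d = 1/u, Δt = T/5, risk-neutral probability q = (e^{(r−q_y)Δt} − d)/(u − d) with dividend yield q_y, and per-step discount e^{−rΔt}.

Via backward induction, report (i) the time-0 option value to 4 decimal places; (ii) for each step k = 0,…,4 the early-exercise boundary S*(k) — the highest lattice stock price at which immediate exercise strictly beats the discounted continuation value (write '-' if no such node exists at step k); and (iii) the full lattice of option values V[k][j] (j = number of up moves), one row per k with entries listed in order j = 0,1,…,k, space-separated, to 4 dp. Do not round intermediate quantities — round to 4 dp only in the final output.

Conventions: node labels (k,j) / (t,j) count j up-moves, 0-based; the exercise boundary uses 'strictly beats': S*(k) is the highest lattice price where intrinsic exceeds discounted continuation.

price = 5.5484
boundary = - - - - 67.2810
tree:
5.5484
9.4183 1.6098
15.5673 3.1755 0.0000
24.7678 6.2641 0.0000 0.0000
37.1390 12.3567 0.0000 0.0000 0.0000
47.8676 24.3751 0.0000 0.0000 0.0000 0.0000

Δt=0.19340  u=1.18971  d=0.84054  q=0.48675  discount=0.98770
step 5 (expiry): payoffs max(K−S,0) = 47.8676 24.3751 0.0000 0.0000 0.0000 0.0000
step 4: (k=4,j=0): S=67.2810, K−S=37.1390, hold=35.9845 ⇒ V=37.1390 exercise | (k=4,j=1): S=95.2302, K−S=9.1898, hold=12.3567 ⇒ V=12.3567 continue | (k=4,j=2): S=134.7900, K−S=0.0000, hold=0.0000 ⇒ V=0.0000 continue | (k=4,j=3): S=190.7833, K−S=0.0000, hold=0.0000 ⇒ V=0.0000 continue | (k=4,j=4): S=270.0370, K−S=0.0000, hold=0.0000 ⇒ V=0.0000 continue  boundary S*=67.2810
step 3: (k=3,j=0): S=80.0449, K−S=24.3751, hold=24.7678 ⇒ V=24.7678 continue | (k=3,j=1): S=113.2964, K−S=0.0000, hold=6.2641 ⇒ V=6.2641 continue | (k=3,j=2): S=160.3611, K−S=0.0000, hold=0.0000 ⇒ V=0.0000 continue | (k=3,j=3): S=226.9770, K−S=0.0000, hold=0.0000 ⇒ V=0.0000 continue  boundary S*=-
step 2: (k=2,j=0): S=95.2302, K−S=9.1898, hold=15.5673 ⇒ V=15.5673 continue | (k=2,j=1): S=134.7900, K−S=0.0000, hold=3.1755 ⇒ V=3.1755 continue | (k=2,j=2): S=190.7833, K−S=0.0000, hold=0.0000 ⇒ V=0.0000 continue  boundary S*=-
step 1: (k=1,j=0): S=113.2964, K−S=0.0000, hold=9.4183 ⇒ V=9.4183 continue | (k=1,j=1): S=160.3611, K−S=0.0000, hold=1.6098 ⇒ V=1.6098 continue  boundary S*=-
step 0: (k=0,j=0): S=134.7900, K−S=0.0000, hold=5.5484 ⇒ V=5.5484 continue  boundary S*=-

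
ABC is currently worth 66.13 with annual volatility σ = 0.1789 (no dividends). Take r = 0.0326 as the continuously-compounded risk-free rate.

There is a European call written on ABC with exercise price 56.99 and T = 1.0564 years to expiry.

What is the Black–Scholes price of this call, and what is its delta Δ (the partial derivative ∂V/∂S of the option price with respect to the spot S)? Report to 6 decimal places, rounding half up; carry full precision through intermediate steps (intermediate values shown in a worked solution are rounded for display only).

price = 11.997808
Δ = 0.861743

σ√T = 0.1789·√1.0564 = 0.183876
d₁ = (ln(S/K) + (r+σ²/2)T) / (σ√T) = (ln(66.13/56.99) + (0.0326+0.1789²/2)·1.0564) / 0.183876 = (0.148747 + 0.051344) / 0.183876 = 1.088183
d₂ = d₁ − σ√T = 1.088183 − 0.183876 = 0.904307
e^{−rT} = 0.966148
N(d₁) = 0.861743,  N(d₂) = 0.817084
Call price V = S·N(d₁) − K·e^{−rT}·N(d₂) = 56.987052 − 44.989244 = 11.997808
Δ = N(d₁) = 0.861743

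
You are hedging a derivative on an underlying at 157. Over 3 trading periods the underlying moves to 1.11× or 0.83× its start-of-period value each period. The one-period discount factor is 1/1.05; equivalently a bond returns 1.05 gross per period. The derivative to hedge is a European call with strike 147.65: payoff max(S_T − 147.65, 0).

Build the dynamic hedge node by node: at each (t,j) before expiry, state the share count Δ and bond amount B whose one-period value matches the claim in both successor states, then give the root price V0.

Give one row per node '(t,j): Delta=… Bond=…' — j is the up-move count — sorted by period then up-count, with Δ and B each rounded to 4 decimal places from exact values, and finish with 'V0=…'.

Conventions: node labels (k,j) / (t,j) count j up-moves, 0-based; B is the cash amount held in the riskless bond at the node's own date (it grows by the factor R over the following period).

(0,0): Delta=0.7796 Bond=-89.8674
(1,0): Delta=0.2647 Bond=-27.2623
(1,1): Delta=0.8846 Bond=-112.6603
(2,0): Delta=0.0000 Bond=0.0000
(2,1): Delta=0.3186 Bond=-36.4323
(2,2): Delta=1.0000 Bond=-140.6190
V0=32.5265

Risk-neutral probability p* = (R−d)/(u−d) = (1.05−0.83)/(1.11−0.83) = 0.7857.
Expiry values: V(3,0)=0.0000, V(3,1)=0.0000, V(3,2)=12.9050, V(3,3)=67.0681
  t=2,j=0: stock 108.1573 → up 120.0546 (V=0.0000), down 89.7706 (V=0.0000). Price 0.0000; hedge Δ=0.0000, bond B=0.0000.
  t=2,j=1: stock 144.6441 → up 160.5550 (V=12.9050), down 120.0546 (V=0.0000). Price 9.6568; hedge Δ=0.3186, bond B=-36.4323.
  t=2,j=2: stock 193.4397 → up 214.7181 (V=67.0681), down 160.5550 (V=12.9050). Price 52.8207; hedge Δ=1.0000, bond B=-140.6190.
  t=1,j=0: stock 130.3100 → up 144.6441 (V=9.6568), down 108.1573 (V=0.0000). Price 7.2262; hedge Δ=0.2647, bond B=-27.2623.
  t=1,j=1: stock 174.2700 → up 193.4397 (V=52.8207), down 144.6441 (V=9.6568). Price 41.4964; hedge Δ=0.8846, bond B=-112.6603.
  t=0,j=0: stock 157.0000 → up 174.2700 (V=41.4964), down 130.3100 (V=7.2262). Price 32.5265; hedge Δ=0.7796, bond B=-89.8674.
Sanity check at the root: Δ(0,0)·S0 + B(0,0) reproduces V0 = 32.5265.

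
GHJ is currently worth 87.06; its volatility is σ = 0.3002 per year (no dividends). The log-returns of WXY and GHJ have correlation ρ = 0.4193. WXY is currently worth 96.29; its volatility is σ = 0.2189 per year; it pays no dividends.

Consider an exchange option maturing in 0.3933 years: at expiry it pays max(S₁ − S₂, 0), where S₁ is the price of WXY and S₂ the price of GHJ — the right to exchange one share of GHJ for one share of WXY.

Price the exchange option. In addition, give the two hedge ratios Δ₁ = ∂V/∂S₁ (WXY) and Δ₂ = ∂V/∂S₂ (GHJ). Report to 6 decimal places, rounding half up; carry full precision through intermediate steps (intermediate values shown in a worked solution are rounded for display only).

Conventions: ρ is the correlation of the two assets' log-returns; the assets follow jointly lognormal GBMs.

σ_eff = √(σ₁² + σ₂² − 2ρσ₁σ₂) = √(0.2189² + 0.3002² − 2·0.4193·0.2189·0.3002) = 0.287975
d₁ = (ln(S₁/S₂) + (q₂ − q₁ + σ_eff²/2)T) / (σ_eff√T) = (ln(96.29/87.06) + (0.0 − 0.0 + 0.041465)·0.3933) / 0.180600 = 0.648257
d₂ = d₁ − σ_eff√T = 0.648257 − 0.180600 = 0.467658
N(d₁) = 0.741591,  N(d₂) = 0.679985
V = S₁·e^{−q₁T}·N(d₁) − S₂·e^{−q₂T}·N(d₂) = 71.407771 − 59.199518 = 12.208253
Key observation: r never enters — measured in units of GHJ, the claim is a call on S₁/S₂ struck at 1, so only the dividend yields and σ_eff matter.
Δ₁ = e^{−q₁T}·N(d₁) = 0.741591;  Δ₂ = −e^{−q₂T}·N(d₂) = -0.679985

exchange price = 12.208253
Δ1 = 0.741591
Δ2 = -0.679985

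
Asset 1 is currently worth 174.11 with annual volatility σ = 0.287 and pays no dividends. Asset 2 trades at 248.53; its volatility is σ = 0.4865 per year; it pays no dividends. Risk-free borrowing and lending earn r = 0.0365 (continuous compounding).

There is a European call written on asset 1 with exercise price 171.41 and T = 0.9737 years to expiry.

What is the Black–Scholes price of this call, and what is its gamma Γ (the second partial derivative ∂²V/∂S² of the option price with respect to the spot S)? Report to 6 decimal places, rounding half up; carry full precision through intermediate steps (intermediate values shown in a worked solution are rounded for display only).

σ√T = 0.287·√0.9737 = 0.283201
d₁ = (ln(S/K) + (r+σ²/2)T) / (σ√T) = (ln(174.11/171.41) + (0.0365+0.287²/2)·0.9737) / 0.283201 = (0.015629 + 0.075641) / 0.283201 = 0.322281
d₂ = d₁ − σ√T = 0.322281 − 0.283201 = 0.039081
e^{−rT} = 0.965084
N(d₁) = 0.626380,  N(d₂) = 0.515587
Call price V = S·N(d₁) − K·e^{−rT}·N(d₂) = 109.059059 − 85.290997 = 23.768063
φ(d₁) = (1/√(2π))·e^{−d₁²/2} = 0.378753
Γ = φ(d₁) / (S·σ·√T) = 0.007681

price = 23.768063
Γ = 0.007681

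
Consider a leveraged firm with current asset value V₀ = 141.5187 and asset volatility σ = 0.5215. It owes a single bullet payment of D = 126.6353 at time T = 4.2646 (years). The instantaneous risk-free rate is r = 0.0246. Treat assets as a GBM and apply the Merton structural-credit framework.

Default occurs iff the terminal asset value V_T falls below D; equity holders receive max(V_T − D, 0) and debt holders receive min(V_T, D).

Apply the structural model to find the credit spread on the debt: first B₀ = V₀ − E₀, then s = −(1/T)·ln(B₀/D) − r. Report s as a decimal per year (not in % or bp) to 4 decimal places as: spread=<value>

spread=0.0999

Apply the equity-as-call identities (strike 126.6353, horizon 4.2646 years):
d₁ = [ln(V₀/D) + (r + σ²/2)T] / (σ√T)
   = [ln(141.5187/126.6353) + (0.0246 + 0.5·0.5215²)·4.2646] / (0.5215·√4.2646)
   = [0.111121 + 0.684814] / 1.076945 = 0.739067
d₂ = d₁ − σ√T = 0.739067 − 1.076945 = -0.337877
N(d₁) = 0.770067,  N(d₂) = 0.367728,  e^(−rT) = 0.900406
E₀ = V₀·N(d₁) − D·e^(−rT)·N(d₂)
   = 141.5187·0.770067 − 126.6353·0.900406·0.367728 = 67.049370
B₀ = V₀ − E₀ = 141.5187 − 67.049370 = 74.469330
spread = −(1/T)·ln(B₀/D) − r = −(1/4.2646)·ln(74.469330/126.6353) − 0.0246 = 0.09989560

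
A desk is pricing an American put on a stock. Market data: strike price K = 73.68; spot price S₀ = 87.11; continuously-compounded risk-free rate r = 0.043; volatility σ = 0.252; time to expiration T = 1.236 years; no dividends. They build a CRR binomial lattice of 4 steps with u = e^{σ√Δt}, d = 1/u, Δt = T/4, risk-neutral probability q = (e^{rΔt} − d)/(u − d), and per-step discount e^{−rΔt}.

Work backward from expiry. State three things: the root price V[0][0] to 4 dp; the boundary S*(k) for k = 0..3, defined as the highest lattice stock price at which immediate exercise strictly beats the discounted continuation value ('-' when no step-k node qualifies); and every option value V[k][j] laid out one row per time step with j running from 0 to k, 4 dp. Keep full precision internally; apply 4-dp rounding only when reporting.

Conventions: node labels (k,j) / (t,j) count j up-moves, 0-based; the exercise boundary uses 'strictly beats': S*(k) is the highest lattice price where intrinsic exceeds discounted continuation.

Δt=0.30900  u=1.15037  d=0.86929  q=0.51262  discount=0.98680
step 4 (expiry): payoffs max(K−S,0) = 23.9381 7.8544 0.0000 0.0000 0.0000
step 3: (k=3,j=0): S=57.2214, K−S=16.4586, hold=15.4861 ⇒ V=16.4586 exercise | (k=3,j=1): S=75.7236, K−S=0.0000, hold=3.7775 ⇒ V=3.7775 continue | (k=3,j=2): S=100.2085, K−S=0.0000, hold=0.0000 ⇒ V=0.0000 continue | (k=3,j=3): S=132.6104, K−S=0.0000, hold=0.0000 ⇒ V=0.0000 continue  boundary S*=57.2214
step 2: (k=2,j=0): S=65.8256, K−S=7.8544, hold=9.8265 ⇒ V=9.8265 continue | (k=2,j=1): S=87.1100, K−S=0.0000, hold=1.8168 ⇒ V=1.8168 continue | (k=2,j=2): S=115.2766, K−S=0.0000, hold=0.0000 ⇒ V=0.0000 continue  boundary S*=-
step 1: (k=1,j=0): S=75.7236, K−S=0.0000, hold=5.6450 ⇒ V=5.6450 continue | (k=1,j=1): S=100.2085, K−S=0.0000, hold=0.8738 ⇒ V=0.8738 continue  boundary S*=-
step 0: (k=0,j=0): S=87.1100, K−S=0.0000, hold=3.1569 ⇒ V=3.1569 continue  boundary S*=-

price = 3.1569
boundary = - - - 57.2214
tree:
3.1569
5.6450 0.8738
9.8265 1.8168 0.0000
16.4586 3.7775 0.0000 0.0000
23.9381 7.8544 0.0000 0.0000 0.0000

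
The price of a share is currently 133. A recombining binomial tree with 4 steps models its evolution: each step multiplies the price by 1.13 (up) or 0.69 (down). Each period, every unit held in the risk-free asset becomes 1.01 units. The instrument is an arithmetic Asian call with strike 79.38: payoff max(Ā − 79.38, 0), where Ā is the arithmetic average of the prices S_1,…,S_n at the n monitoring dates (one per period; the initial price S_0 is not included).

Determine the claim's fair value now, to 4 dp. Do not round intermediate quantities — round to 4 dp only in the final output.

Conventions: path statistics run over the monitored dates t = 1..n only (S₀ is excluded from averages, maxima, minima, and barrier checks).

Under the martingale measure an up-move has probability p* = 0.7273; value the claim as the probability-weighted average of per-path payoffs, discounted 4 periods at R = 1.01.
Enumerate all 2^4 = 16 price paths (U = up ×1.13, D = down ×0.69); each path with k up-moves has probability p*^k·(1−p*)^(4−k).
DDDD: Ā=57.2326, payoff=0.0000, prob=0.005532
UDDD: Ā=93.7287, payoff=14.3487, prob=0.014753
DUDD: Ā=79.0987, payoff=0.0000, prob=0.014753
UUDD: Ā=129.5384, payoff=50.1584, prob=0.039342
DDUD: Ā=69.0040, payoff=0.0000, prob=0.014753
UDUD: Ā=113.0065, payoff=33.6265, prob=0.039342
DUUD: Ā=98.3765, payoff=18.9965, prob=0.039342
UUUD: Ā=161.1094, payoff=81.7294, prob=0.104911
DDDU: Ā=62.0387, payoff=0.0000, prob=0.014753
UDDU: Ā=101.5995, payoff=22.2195, prob=0.039342
DUDU: Ā=86.9695, payoff=7.5895, prob=0.039342
UUDU: Ā=142.4284, payoff=63.0484, prob=0.104911
DDUU: Ā=76.8748, payoff=0.0000, prob=0.039342
UDUU: Ā=125.8965, payoff=46.5165, prob=0.104911
DUUU: Ā=111.2665, payoff=31.8865, prob=0.104911
UUUU: Ā=182.2190, payoff=102.8390, prob=0.279762
Price = Σ prob·payoff / R^4 = 57.612569 / 1.040604 = 55.3645

price = 55.3645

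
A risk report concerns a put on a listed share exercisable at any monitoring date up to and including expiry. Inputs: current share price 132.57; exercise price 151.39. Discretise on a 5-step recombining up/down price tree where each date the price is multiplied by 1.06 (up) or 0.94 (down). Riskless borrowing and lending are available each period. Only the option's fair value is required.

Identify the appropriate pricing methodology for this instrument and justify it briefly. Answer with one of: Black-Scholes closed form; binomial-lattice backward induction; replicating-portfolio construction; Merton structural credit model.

framework: binomial-lattice backward induction

Key observation: early exercise of the strike-151.39 put must be checked at each of the 5 dates (spot 132.57), which forces a node-by-node comparison of intrinsic and continuation value backward from expiry.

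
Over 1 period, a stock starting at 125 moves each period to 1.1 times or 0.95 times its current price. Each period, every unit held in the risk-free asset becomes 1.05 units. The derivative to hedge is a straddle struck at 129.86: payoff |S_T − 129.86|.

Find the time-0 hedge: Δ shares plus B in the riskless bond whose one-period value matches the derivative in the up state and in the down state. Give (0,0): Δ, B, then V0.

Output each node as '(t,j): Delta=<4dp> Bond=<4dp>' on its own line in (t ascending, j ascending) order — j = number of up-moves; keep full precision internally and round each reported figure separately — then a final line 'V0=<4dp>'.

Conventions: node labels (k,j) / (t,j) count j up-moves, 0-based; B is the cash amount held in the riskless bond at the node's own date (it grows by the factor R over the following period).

(0,0): Delta=-0.1851 Bond=31.5111
V0=8.3778

Arbitrage-free pricing uses the up-move probability p* = (R−d)/(u−d) = 0.6667, discounting each step at R = 1.05.
Expiry values: V(1,0)=11.1100, V(1,1)=7.6400
(0,0): S=125.0000. Δ = (V_up−V_dn)/(S_up−S_dn) = (7.6400−11.1100)/(137.5000−118.7500) = -0.1851. V = [p*·7.6400 + (1−p*)·11.1100]/1.05 = 8.3778. B = V − Δ·S = 31.5111.
Verification: the root portfolio costs Δ(0,0)·S0 + B(0,0) = 8.3778, matching V0.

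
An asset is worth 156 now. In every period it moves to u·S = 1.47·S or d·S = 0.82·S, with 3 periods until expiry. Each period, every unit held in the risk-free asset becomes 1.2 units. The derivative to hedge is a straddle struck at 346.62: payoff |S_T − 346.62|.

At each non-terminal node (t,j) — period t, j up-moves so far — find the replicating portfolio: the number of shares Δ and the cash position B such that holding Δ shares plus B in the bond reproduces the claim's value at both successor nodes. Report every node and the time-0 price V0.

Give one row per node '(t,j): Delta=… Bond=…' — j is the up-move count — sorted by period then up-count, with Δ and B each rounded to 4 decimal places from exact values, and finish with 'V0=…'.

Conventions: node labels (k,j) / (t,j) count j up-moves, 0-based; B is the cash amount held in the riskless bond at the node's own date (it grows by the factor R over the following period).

The replicating-portfolio and risk-neutral prices coincide; use p* = (1.2−0.82)/(1.47−0.82) = 0.5846 for the latter.
At maturity the claim pays: V(3,0)=260.6066, V(3,1)=192.4252, V(3,2)=70.1977, V(3,3)=148.9176
(2,0): S=104.8944. Δ = (V_up−V_dn)/(S_up−S_dn) = (192.4252−260.6066)/(154.1948−86.0134) = -1.0000. V = [p*·192.4252 + (1−p*)·260.6066]/1.2 = 183.9556. B = V − Δ·S = 288.8500.
(2,1): S=188.0424. Δ = (V_up−V_dn)/(S_up−S_dn) = (70.1977−192.4252)/(276.4223−154.1948) = -1.0000. V = [p*·70.1977 + (1−p*)·192.4252]/1.2 = 100.8076. B = V − Δ·S = 288.8500.
(2,2): S=337.1004. Δ = (V_up−V_dn)/(S_up−S_dn) = (148.9176−70.1977)/(495.5376−276.4223) = 0.3593. V = [p*·148.9176 + (1−p*)·70.1977]/1.2 = 96.8488. B = V − Δ·S = -24.2588.
(1,0): S=127.9200. Δ = (V_up−V_dn)/(S_up−S_dn) = (100.8076−183.9556)/(188.0424−104.8944) = -1.0000. V = [p*·100.8076 + (1−p*)·183.9556]/1.2 = 112.7883. B = V − Δ·S = 240.7083.
(1,1): S=229.3200. Δ = (V_up−V_dn)/(S_up−S_dn) = (96.8488−100.8076)/(337.1004−188.0424) = -0.0266. V = [p*·96.8488 + (1−p*)·100.8076]/1.2 = 82.0777. B = V − Δ·S = 88.1682.
(0,0): S=156.0000. Δ = (V_up−V_dn)/(S_up−S_dn) = (82.0777−112.7883)/(229.3200−127.9200) = -0.3029. V = [p*·82.0777 + (1−p*)·112.7883]/1.2 = 79.0287. B = V − Δ·S = 126.2758.
Check: Δ(0,0)·S0 + B(0,0) = 79.0287 = V0.

(0,0): Delta=-0.3029 Bond=126.2758
(1,0): Delta=-1.0000 Bond=240.7083
(1,1): Delta=-0.0266 Bond=88.1682
(2,0): Delta=-1.0000 Bond=288.8500
(2,1): Delta=-1.0000 Bond=288.8500
(2,2): Delta=0.3593 Bond=-24.2588
V0=79.0287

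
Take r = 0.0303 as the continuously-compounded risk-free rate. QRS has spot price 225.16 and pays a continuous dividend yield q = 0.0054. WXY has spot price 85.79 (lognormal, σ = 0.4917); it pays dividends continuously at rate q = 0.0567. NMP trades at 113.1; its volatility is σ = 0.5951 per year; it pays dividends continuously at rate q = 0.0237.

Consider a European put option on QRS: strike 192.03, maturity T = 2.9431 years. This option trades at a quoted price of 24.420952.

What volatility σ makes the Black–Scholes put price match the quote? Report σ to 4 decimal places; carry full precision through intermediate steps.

sigma = 0.3264

At σ = 0.3264 the Black–Scholes value reproduces the quote:
σ√T = 0.3264·√2.9431 = 0.559954
d₁ = (ln(S/K) + (r−q+σ²/2)T) / (σ√T) = (ln(225.16/192.03) + (0.0303−0.0054+0.3264²/2)·2.9431) / 0.559954 = (0.159160 + 0.230058) / 0.559954 = 0.695088
d₂ = d₁ − σ√T = 0.695088 − 0.559954 = 0.135133
e^{−rT} = 0.914685
e^{−qT} = 0.984233
N(−d₁) = 0.243500,  N(−d₂) = 0.446253
V = K·e^{−rT}·N(−d₂) − S·e^{−qT}·N(−d₁) = 78.383008 − 53.962056 = 24.420952 (matching the quote); vega is positive throughout, so no other σ reproduces this price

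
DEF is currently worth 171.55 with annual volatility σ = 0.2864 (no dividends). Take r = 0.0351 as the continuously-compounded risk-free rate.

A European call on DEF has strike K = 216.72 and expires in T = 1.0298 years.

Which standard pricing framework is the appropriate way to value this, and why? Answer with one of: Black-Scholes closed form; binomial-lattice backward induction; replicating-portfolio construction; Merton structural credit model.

Key observation: everything needed for the exact continuous-time valuation of the European call on DEF (strike 216.72) is given, and no feature rules the closed form out.

framework: Black-Scholes closed form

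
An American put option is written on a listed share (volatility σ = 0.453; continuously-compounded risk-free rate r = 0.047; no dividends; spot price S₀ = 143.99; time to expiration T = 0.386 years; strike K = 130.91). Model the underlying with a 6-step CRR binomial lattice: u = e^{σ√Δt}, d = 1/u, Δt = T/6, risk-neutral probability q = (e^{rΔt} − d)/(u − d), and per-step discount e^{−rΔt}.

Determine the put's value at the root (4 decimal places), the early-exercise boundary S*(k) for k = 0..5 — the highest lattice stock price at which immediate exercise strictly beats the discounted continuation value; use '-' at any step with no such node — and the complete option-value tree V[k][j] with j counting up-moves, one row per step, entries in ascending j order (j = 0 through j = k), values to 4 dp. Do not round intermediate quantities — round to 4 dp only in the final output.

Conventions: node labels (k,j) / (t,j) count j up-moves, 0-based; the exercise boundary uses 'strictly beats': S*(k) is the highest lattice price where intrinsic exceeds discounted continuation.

params: Δt=0.06433 u=1.12176 d=0.89146 q=0.48446 e^(-rΔt)=0.99698
t_6 payoffs: 58.6443 39.9747 16.4820 0.0000 0.0000 0.0000 0.0000
t_5: node(5,0) S=81.0648 payoff=49.8452 vs cont=49.4500 → 49.8452 [stop]  node(5,1) S=102.0076 payoff=28.9024 vs cont=28.5072 → 28.9024 [stop]  node(5,2) S=128.3608 payoff=2.5492 vs cont=8.4715 → 8.4715 [wait]  node(5,3) S=161.5222 payoff=0.0000 vs cont=0.0000 → 0.0000 [wait]  node(5,4) S=203.2508 payoff=0.0000 vs cont=0.0000 → 0.0000 [wait]  node(5,5) S=255.7598 payoff=0.0000 vs cont=0.0000 → 0.0000 [wait]  ⇒ S*(5)=102.0076
t_4: node(4,0) S=90.9353 payoff=39.9747 vs cont=39.5795 → 39.9747 [stop]  node(4,1) S=114.4280 payoff=16.4820 vs cont=18.9472 → 18.9472 [wait]  node(4,2) S=143.9900 payoff=0.0000 vs cont=4.3543 → 4.3543 [wait]  node(4,3) S=181.1892 payoff=0.0000 vs cont=0.0000 → 0.0000 [wait]  node(4,4) S=227.9987 payoff=0.0000 vs cont=0.0000 → 0.0000 [wait]  ⇒ S*(4)=90.9353
t_3: node(3,0) S=102.0076 payoff=28.9024 vs cont=29.6979 → 29.6979 [wait]  node(3,1) S=128.3608 payoff=2.5492 vs cont=11.8417 → 11.8417 [wait]  node(3,2) S=161.5222 payoff=0.0000 vs cont=2.2380 → 2.2380 [wait]  node(3,3) S=203.2508 payoff=0.0000 vs cont=0.0000 → 0.0000 [wait]  ⇒ S*(3)=-
t_2: node(2,0) S=114.4280 payoff=16.4820 vs cont=20.9838 → 20.9838 [wait]  node(2,1) S=143.9900 payoff=0.0000 vs cont=7.1675 → 7.1675 [wait]  node(2,2) S=181.1892 payoff=0.0000 vs cont=1.1503 → 1.1503 [wait]  ⇒ S*(2)=-
t_1: node(1,0) S=128.3608 payoff=2.5492 vs cont=14.2473 → 14.2473 [wait]  node(1,1) S=161.5222 payoff=0.0000 vs cont=4.2396 → 4.2396 [wait]  ⇒ S*(1)=-
t_0: node(0,0) S=143.9900 payoff=0.0000 vs cont=9.3706 → 9.3706 [wait]  ⇒ S*(0)=-

price = 9.3706
boundary = - - - - 90.9353 102.0076
tree:
9.3706
14.2473 4.2396
20.9838 7.1675 1.1503
29.6979 11.8417 2.2380 0.0000
39.9747 18.9472 4.3543 0.0000 0.0000
49.8452 28.9024 8.4715 0.0000 0.0000 0.0000
58.6443 39.9747 16.4820 0.0000 0.0000 0.0000 0.0000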